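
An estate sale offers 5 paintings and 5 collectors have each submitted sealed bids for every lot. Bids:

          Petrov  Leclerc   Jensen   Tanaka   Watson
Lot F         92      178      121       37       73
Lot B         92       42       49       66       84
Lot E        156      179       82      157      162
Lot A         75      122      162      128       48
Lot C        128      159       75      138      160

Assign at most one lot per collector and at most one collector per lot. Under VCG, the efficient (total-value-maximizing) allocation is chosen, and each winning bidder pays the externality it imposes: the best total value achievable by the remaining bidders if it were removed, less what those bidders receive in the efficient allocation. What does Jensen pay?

Efficient allocation: Petrov→Lot B ($92), Leclerc→Lot F ($178), Jensen→Lot A ($162), Tanaka→Lot E ($157), Watson→Lot C ($160); total welfare W = $749.
Jensen receives Lot A at value $162, so the others get W − 162 = $587.
Without Jensen: best allocation of the remaining 4 bidders over all 5 lots is Petrov→Lot E ($156), Leclerc→Lot F ($178), Tanaka→Lot A ($128), Watson→Lot C ($160), total $622.
VCG payment = (others' best without Jensen) − (others' welfare with Jensen) = 622 − 587 = $35.

Jensen pays $35.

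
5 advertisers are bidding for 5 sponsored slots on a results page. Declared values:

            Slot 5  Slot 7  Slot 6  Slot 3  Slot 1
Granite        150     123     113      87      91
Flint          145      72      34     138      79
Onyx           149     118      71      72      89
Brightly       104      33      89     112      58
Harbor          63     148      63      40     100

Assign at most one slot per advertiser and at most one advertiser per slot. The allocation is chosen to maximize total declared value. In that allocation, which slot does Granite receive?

Optimal: Granite→Slot 1 ($91), Flint→Slot 3 ($138), Onyx→Slot 5 ($149), Brightly→Slot 6 ($89), Harbor→Slot 7 ($148) — total 91+138+149+89+148 = $615.
Row-greedy (each advertiser in turn takes its best remaining slot) gives $595, worse by 20.
Next-best assignment: Granite→Slot 5, Flint→Slot 3, Onyx→Slot 1, Brightly→Slot 6, Harbor→Slot 7 = $614.
Swapping Onyx↔Harbor (Onyx→Slot 7 $118, Harbor→Slot 5 $63) loses 116.
Every other assignment is strictly worse.
Granite's own top slot is Slot 5 ($150), but forcing Granite→Slot 5 and reassigning the rest optimally gives only $614 — worse by 1.

Granite receives Slot 1.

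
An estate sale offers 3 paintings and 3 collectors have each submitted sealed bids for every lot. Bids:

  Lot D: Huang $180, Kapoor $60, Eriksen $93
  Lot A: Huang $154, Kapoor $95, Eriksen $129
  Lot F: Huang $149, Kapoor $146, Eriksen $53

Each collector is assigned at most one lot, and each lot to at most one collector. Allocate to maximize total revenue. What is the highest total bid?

Optimal: Huang→Lot D ($180), Kapoor→Lot F ($146), Eriksen→Lot A ($129) — total 180+146+129 = $455.
Every other assignment is strictly worse.

Maximum total: $455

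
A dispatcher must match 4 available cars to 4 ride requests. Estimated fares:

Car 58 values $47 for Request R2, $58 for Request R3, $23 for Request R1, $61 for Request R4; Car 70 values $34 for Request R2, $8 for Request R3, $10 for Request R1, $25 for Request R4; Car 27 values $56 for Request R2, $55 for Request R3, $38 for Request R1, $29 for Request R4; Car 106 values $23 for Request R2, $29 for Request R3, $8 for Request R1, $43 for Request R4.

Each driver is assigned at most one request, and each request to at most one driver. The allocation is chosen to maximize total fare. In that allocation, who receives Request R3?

Car 58 receives Request R3.

Treat this as an assignment problem: match each driver to one request.
Optimal: Car 58→Request R3 ($58), Car 70→Request R2 ($34), Car 27→Request R1 ($38), Car 106→Request R4 ($43) — total 58+34+38+43 = $173.
Row-greedy (each driver in turn takes its best remaining request) gives $158, worse by 15.
Next-best assignment: Car 58→Request R3, Car 70→Request R1, Car 27→Request R2, Car 106→Request R4 = $167.
Swapping Car 70↔Car 106 (Car 70→Request R4 $25, Car 106→Request R2 $23) loses 29.
Car 58's own top request is Request R4 ($61), but forcing Car 58→Request R4 and reassigning the rest optimally gives only $162 — worse by 11.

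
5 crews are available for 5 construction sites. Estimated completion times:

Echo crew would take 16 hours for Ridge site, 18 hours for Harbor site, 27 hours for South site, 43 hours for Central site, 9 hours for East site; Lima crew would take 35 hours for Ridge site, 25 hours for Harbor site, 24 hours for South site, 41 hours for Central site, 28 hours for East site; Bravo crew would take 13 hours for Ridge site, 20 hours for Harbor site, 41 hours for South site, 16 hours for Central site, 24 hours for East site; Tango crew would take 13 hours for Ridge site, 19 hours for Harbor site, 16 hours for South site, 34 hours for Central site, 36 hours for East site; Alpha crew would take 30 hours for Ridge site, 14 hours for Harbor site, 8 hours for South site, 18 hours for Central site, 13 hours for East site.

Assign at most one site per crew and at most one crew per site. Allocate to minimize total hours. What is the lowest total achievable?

Min total: 71 hours

This is the linear assignment problem.
Optimal: Echo crew→East site (9 hours), Lima crew→Harbor site (25 hours), Bravo crew→Central site (16 hours), Tango crew→Ridge site (13 hours), Alpha crew→South site (8 hours) — total 9+25+16+13+8 = 71 hours.
Checked against all permutations: 71 hours is optimal.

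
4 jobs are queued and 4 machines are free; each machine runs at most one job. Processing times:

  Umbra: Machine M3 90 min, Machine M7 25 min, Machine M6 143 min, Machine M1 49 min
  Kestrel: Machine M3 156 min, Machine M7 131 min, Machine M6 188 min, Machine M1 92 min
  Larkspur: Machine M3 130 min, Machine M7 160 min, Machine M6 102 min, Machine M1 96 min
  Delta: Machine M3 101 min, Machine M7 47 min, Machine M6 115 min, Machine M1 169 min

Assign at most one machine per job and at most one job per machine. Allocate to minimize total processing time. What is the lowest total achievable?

Min total: 320 min

This is the linear assignment problem.
Optimal: Umbra→Machine M7 (25 min), Kestrel→Machine M1 (92 min), Larkspur→Machine M6 (102 min), Delta→Machine M3 (101 min) — total 25+92+102+101 = 320 min.
Next-best assignment: Umbra→Machine M3, Kestrel→Machine M1, Larkspur→Machine M6, Delta→Machine M7 = 331 min.
Every other assignment is strictly worse.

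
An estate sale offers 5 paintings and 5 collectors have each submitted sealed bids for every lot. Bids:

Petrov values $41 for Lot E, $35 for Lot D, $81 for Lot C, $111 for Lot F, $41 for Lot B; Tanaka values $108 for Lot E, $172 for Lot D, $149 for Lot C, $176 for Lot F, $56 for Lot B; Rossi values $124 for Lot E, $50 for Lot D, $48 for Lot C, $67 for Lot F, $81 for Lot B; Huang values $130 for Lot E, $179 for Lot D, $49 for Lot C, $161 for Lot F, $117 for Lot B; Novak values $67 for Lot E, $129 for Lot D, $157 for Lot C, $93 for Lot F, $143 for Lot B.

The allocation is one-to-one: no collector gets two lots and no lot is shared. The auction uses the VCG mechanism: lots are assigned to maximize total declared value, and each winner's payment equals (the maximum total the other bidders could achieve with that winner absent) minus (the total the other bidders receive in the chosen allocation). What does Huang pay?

Efficient allocation: Petrov→Lot F ($111), Tanaka→Lot C ($149), Rossi→Lot E ($124), Huang→Lot D ($179), Novak→Lot B ($143); total welfare W = $706.
Huang receives Lot D at value $179, so the others get W − 179 = $527.
Without Huang: best allocation of the remaining 4 bidders over all 5 lots is Petrov→Lot F ($111), Tanaka→Lot D ($172), Rossi→Lot E ($124), Novak→Lot C ($157), total $564.
VCG payment = (others' best without Huang) − (others' welfare with Huang) = 564 − 527 = $37.

Huang pays $37.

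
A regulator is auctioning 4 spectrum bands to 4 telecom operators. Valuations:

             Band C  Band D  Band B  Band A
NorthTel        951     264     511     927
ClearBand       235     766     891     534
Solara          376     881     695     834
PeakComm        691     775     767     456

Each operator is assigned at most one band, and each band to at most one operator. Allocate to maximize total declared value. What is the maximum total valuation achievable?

Max total: $3451M

Optimal: NorthTel→Band C ($951M), ClearBand→Band B ($891M), Solara→Band A ($834M), PeakComm→Band D ($775M) — total 951+891+834+775 = $3451M.
Row-greedy (each operator in turn takes its best remaining band) gives $3179M, worse by 272.
Swapping PeakComm↔Solara (PeakComm→Band A $456M, Solara→Band D $881M) loses 272.
Checked against all permutations: $3451M is optimal.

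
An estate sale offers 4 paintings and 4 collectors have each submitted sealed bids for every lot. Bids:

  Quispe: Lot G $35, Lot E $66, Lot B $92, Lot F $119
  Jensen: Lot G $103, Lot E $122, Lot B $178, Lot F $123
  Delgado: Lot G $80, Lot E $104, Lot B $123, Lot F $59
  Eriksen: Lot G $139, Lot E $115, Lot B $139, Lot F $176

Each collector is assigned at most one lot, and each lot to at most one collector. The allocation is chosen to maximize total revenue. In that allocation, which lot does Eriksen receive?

Eriksen receives Lot G.

Optimal: Quispe→Lot F ($119), Jensen→Lot B ($178), Delgado→Lot E ($104), Eriksen→Lot G ($139) — total 119+178+104+139 = $540.
Max-entry greedy (repeatedly take the single best remaining cell) gives $493, worse by 47.
Eriksen's own top lot is Lot F ($176), but forcing Eriksen→Lot F and reassigning the rest optimally gives only $500 — worse by 40.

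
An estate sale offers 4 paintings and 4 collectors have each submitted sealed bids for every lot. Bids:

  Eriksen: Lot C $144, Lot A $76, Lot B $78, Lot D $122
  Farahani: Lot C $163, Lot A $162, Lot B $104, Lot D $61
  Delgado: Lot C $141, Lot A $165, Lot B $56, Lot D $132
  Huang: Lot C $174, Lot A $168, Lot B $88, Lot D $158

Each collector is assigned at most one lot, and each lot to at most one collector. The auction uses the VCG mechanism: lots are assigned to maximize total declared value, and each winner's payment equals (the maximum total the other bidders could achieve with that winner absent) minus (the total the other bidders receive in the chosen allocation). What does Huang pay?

Efficient allocation: Eriksen→Lot C ($144), Farahani→Lot B ($104), Delgado→Lot A ($165), Huang→Lot D ($158); total welfare W = $571.
Huang receives Lot D at value $158, so the others get W − 158 = $413.
Without Huang: best allocation of the remaining 3 bidders over all 4 lots is Eriksen→Lot D ($122), Farahani→Lot C ($163), Delgado→Lot A ($165), total $450.
VCG payment = (others' best without Huang) − (others' welfare with Huang) = 450 − 413 = $37.

Huang pays $37.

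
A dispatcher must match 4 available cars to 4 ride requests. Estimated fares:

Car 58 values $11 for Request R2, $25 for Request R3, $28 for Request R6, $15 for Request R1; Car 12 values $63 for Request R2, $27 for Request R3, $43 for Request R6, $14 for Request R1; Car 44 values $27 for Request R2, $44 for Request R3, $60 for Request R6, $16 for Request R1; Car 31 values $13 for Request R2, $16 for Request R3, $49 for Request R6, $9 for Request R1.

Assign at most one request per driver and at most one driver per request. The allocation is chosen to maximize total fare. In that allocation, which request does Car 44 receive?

Car 44 receives Request R3.

Optimal: Car 58→Request R1 ($15), Car 12→Request R2 ($63), Car 44→Request R3 ($44), Car 31→Request R6 ($49) — total 15+63+44+49 = $171.
Row-greedy (each driver in turn takes its best remaining request) gives $144, worse by 27.
Swapping Car 31↔Car 12 (Car 31→Request R2 $13, Car 12→Request R6 $43) loses 56.
Checked against all permutations: $171 is optimal.
Car 44's own top request is Request R6 ($60), but forcing Car 44→Request R6 and reassigning the rest optimally gives only $157 — worse by 14.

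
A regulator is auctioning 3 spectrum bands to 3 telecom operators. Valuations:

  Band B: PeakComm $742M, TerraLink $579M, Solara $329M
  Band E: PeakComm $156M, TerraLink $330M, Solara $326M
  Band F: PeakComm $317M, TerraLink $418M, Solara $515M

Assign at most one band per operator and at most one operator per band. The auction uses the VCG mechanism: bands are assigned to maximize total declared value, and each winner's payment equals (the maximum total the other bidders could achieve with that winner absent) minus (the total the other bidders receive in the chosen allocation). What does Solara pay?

Efficient allocation: PeakComm→Band B ($742M), TerraLink→Band E ($330M), Solara→Band F ($515M); total welfare W = $1587M.
Solara receives Band F at value $515M, so the others get W − 515 = $1072M.
Without Solara: best allocation of the remaining 2 bidders over all 3 bands is PeakComm→Band B ($742M), TerraLink→Band F ($418M), total $1160M.
VCG payment = (others' best without Solara) − (others' welfare with Solara) = 1160 − 1072 = $88M.

Solara pays $88M.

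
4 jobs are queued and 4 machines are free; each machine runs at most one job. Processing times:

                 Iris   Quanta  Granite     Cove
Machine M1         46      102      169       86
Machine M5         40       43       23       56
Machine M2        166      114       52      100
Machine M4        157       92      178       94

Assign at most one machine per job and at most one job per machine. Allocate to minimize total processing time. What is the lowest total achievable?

Optimal: Iris→Machine M1 (46 min), Quanta→Machine M5 (43 min), Granite→Machine M2 (52 min), Cove→Machine M4 (94 min) — total 46+43+52+94 = 235 min.
Min-entry greedy (repeatedly take the single cheapest remaining cell) gives 261 min, worse by 26.
Swapping Cove↔Iris (Cove→Machine M1 86 min, Iris→Machine M4 157 min) adds 103.
Checked against all permutations: 235 min is optimal.

Minimum total: 235 min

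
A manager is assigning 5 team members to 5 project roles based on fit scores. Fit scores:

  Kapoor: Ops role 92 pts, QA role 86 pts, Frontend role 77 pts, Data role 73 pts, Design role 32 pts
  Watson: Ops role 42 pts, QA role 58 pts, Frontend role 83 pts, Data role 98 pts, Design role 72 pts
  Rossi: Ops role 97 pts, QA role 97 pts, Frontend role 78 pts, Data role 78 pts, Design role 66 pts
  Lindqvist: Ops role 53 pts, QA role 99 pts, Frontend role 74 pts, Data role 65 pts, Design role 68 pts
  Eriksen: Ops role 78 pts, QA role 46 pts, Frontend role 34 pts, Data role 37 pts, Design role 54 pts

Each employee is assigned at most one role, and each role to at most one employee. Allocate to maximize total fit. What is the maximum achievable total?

Max total: 425 pts

This is a one-to-one assignment (maximum-weight bipartite matching).
Optimal: Kapoor→Frontend role (77 pts), Watson→Data role (98 pts), Rossi→Ops role (97 pts), Lindqvist→QA role (99 pts), Eriksen→Design role (54 pts) — total 77+98+97+99+54 = 425 pts.
Row-greedy (each employee in turn takes its best remaining role) gives 415 pts, worse by 10.
Next-best assignment: Kapoor→Ops role, Watson→Data role, Rossi→Frontend role, Lindqvist→QA role, Eriksen→Design role = 421 pts.
No other one-to-one assignment exceeds 425 pts.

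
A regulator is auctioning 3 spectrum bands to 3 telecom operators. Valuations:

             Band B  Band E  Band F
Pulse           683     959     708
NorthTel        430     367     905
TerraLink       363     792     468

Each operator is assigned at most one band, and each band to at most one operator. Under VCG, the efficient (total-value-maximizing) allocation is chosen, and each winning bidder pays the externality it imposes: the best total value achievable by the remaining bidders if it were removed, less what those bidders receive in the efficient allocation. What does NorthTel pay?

Efficient allocation: Pulse→Band B ($683M), NorthTel→Band F ($905M), TerraLink→Band E ($792M); total welfare W = $2380M.
NorthTel receives Band F at value $905M, so the others get W − 905 = $1475M.
Without NorthTel: best allocation of the remaining 2 bidders over all 3 bands is Pulse→Band F ($708M), TerraLink→Band E ($792M), total $1500M.
VCG payment = (others' best without NorthTel) − (others' welfare with NorthTel) = 1500 − 1475 = $25M.

NorthTel pays $25M.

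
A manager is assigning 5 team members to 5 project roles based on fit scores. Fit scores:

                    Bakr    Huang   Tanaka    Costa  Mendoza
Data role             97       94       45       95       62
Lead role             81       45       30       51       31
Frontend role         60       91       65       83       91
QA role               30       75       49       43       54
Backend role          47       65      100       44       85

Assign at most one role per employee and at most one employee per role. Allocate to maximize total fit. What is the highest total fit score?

This is a one-to-one assignment (maximum-weight bipartite matching).
Optimal: Bakr→Lead role (81 pts), Huang→QA role (75 pts), Tanaka→Backend role (100 pts), Costa→Data role (95 pts), Mendoza→Frontend role (91 pts) — total 81+75+100+95+91 = 442 pts.
Max-entry greedy (repeatedly take the single best remaining cell) gives 393 pts, worse by 49.
Next-best assignment: Bakr→Lead role, Huang→Frontend role, Tanaka→Backend role, Costa→Data role, Mendoza→QA role = 421 pts.

Maximum total: 442 pts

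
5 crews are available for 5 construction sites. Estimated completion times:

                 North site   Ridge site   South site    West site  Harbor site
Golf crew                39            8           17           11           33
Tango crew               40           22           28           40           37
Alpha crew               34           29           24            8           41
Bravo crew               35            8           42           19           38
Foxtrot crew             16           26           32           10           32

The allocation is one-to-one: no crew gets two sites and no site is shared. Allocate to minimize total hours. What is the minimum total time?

This is the linear assignment problem.
Optimal: Golf crew→South site (17 hours), Tango crew→Harbor site (37 hours), Alpha crew→West site (8 hours), Bravo crew→Ridge site (8 hours), Foxtrot crew→North site (16 hours) — total 17+37+8+8+16 = 86 hours.
Column-greedy (each site in turn goes to its cheapest remaining crew) gives 104 hours, worse by 18.
Next-best assignment: Golf crew→Harbor site, Tango crew→South site, Alpha crew→West site, Bravo crew→Ridge site, Foxtrot crew→North site = 93 hours.

Min total: 86 hours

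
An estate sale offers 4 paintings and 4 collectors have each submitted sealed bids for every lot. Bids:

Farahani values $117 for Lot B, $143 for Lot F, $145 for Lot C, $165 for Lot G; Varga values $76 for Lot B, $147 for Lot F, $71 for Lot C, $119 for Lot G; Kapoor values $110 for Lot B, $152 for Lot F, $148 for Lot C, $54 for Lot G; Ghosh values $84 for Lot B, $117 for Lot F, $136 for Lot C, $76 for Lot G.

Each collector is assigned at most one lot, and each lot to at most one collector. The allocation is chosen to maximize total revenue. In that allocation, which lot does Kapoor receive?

Treat this as an assignment problem: match each collector to one lot.
Optimal: Farahani→Lot G ($165), Varga→Lot F ($147), Kapoor→Lot B ($110), Ghosh→Lot C ($136) — total 165+147+110+136 = $558.
Row-greedy (each collector in turn takes its best remaining lot) gives $544, worse by 14.
Swapping Kapoor↔Farahani (Kapoor→Lot G $54, Farahani→Lot B $117) loses 104.
Every other assignment is strictly worse.
Kapoor's own top lot is Lot F ($152), but forcing Kapoor→Lot F and reassigning the rest optimally gives only $529 — worse by 29.

Kapoor receives Lot B.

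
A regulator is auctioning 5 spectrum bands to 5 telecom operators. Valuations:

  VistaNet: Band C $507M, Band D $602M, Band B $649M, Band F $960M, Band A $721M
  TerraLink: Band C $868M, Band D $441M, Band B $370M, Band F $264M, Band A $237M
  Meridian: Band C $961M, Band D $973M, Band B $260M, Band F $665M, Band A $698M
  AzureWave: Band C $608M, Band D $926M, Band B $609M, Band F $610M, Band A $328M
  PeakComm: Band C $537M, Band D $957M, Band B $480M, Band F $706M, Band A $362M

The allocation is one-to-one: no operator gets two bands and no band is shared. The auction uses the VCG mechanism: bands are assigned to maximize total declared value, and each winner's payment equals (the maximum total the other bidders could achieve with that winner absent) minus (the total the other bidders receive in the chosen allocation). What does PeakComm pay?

Efficient allocation: VistaNet→Band F ($960M), TerraLink→Band C ($868M), Meridian→Band A ($698M), AzureWave→Band B ($609M), PeakComm→Band D ($957M); total welfare W = $4092M.
PeakComm receives Band D at value $957M, so the others get W − 957 = $3135M.
Without PeakComm: best allocation of the remaining 4 bidders over all 5 bands is VistaNet→Band F ($960M), TerraLink→Band C ($868M), Meridian→Band A ($698M), AzureWave→Band D ($926M), total $3452M.
VCG payment = (others' best without PeakComm) − (others' welfare with PeakComm) = 3452 − 3135 = $317M.

PeakComm pays $317M.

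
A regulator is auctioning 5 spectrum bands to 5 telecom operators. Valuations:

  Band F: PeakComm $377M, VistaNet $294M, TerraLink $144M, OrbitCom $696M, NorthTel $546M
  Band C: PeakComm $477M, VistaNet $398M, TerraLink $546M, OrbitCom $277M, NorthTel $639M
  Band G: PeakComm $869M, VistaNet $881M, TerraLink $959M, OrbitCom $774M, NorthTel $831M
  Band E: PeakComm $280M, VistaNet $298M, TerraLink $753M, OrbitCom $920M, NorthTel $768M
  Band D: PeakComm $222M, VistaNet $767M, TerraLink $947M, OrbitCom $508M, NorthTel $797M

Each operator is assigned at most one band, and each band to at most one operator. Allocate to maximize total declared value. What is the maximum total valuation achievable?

Optimal: PeakComm→Band C ($477M), VistaNet→Band G ($881M), TerraLink→Band D ($947M), OrbitCom→Band E ($920M), NorthTel→Band F ($546M) — total 477+881+947+920+546 = $3771M.
Next-best assignment: PeakComm→Band C, VistaNet→Band G, TerraLink→Band D, OrbitCom→Band F, NorthTel→Band E = $3769M.
Every other assignment is strictly worse.

Max total: $3771M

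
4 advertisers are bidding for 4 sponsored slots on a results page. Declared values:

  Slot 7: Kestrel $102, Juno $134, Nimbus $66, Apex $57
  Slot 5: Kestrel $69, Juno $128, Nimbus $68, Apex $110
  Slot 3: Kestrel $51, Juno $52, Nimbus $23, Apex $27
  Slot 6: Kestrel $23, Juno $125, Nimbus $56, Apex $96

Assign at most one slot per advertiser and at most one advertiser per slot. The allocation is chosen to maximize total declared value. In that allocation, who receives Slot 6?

Juno receives Slot 6.

This is the linear assignment problem.
Optimal: Kestrel→Slot 7 ($102), Juno→Slot 6 ($125), Nimbus→Slot 3 ($23), Apex→Slot 5 ($110) — total 102+125+23+110 = $360.
Max-entry greedy (repeatedly take the single best remaining cell) gives $351, worse by 9.
Checked against all permutations: $360 is optimal.
Juno's own top slot is Slot 7 ($134), but forcing Juno→Slot 7 and reassigning the rest optimally gives only $351 — worse by 9.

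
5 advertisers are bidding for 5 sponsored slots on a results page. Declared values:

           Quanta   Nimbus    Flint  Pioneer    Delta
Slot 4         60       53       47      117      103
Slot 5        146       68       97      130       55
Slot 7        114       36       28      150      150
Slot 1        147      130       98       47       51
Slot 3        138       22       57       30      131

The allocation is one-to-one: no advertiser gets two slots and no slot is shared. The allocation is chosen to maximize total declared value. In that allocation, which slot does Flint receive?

Flint receives Slot 5.

Treat this as an assignment problem: match each advertiser to one slot.
Optimal: Quanta→Slot 3 ($138), Nimbus→Slot 1 ($130), Flint→Slot 5 ($97), Pioneer→Slot 4 ($117), Delta→Slot 7 ($150) — total 138+130+97+117+150 = $632.
Row-greedy (each advertiser in turn takes its best remaining slot) gives $525, worse by 107.
Swapping Pioneer↔Delta (Pioneer→Slot 7 $150, Delta→Slot 4 $103) loses 14.
Every other assignment is strictly worse.
Flint's own top slot is Slot 1 ($98), but forcing Flint→Slot 1 and reassigning the rest optimally gives only $578 — worse by 54.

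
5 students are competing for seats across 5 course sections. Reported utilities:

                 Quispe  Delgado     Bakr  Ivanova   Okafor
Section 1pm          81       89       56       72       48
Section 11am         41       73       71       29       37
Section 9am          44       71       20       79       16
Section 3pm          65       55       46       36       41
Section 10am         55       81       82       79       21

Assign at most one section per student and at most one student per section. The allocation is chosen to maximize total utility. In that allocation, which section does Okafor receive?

Optimal: Quispe→Section 1pm (81 points), Delgado→Section 11am (73 points), Bakr→Section 10am (82 points), Ivanova→Section 9am (79 points), Okafor→Section 3pm (41 points) — total 81+73+82+79+41 = 356 points.
Max-entry greedy (repeatedly take the single best remaining cell) gives 352 points, worse by 4.
Swapping Okafor↔Bakr (Okafor→Section 10am 21 points, Bakr→Section 3pm 46 points) loses 56.
No other one-to-one assignment exceeds 356 points.
Okafor's own top section is Section 1pm (48 points), but forcing Okafor→Section 1pm and reassigning the rest optimally gives only 347 points — worse by 9.

Okafor receives Section 3pm.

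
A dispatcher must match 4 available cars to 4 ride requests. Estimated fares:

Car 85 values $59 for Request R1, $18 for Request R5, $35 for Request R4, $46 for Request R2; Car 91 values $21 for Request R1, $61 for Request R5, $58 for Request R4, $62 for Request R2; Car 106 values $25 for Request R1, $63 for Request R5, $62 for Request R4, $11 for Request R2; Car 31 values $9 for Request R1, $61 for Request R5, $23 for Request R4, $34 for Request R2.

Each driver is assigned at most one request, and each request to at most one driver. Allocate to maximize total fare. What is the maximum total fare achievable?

Maximum total: $244

Optimal: Car 85→Request R1 ($59), Car 91→Request R2 ($62), Car 106→Request R4 ($62), Car 31→Request R5 ($61) — total 59+62+62+61 = $244.
Column-greedy (each request in turn goes to its best remaining driver) gives $214, worse by 30.
Next-best assignment: Car 85→Request R1, Car 91→Request R5, Car 106→Request R4, Car 31→Request R2 = $216.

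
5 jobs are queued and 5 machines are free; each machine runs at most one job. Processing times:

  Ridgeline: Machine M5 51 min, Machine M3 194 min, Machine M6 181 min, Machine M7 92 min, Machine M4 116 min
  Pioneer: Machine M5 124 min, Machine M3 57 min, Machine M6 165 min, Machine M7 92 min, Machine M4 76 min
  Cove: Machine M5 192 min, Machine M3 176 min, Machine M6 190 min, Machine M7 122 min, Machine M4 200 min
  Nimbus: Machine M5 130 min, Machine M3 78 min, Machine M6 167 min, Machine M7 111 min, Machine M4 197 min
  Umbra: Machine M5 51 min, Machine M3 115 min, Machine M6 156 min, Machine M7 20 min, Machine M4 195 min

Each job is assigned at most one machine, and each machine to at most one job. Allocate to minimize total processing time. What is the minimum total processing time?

Optimal: Ridgeline→Machine M5 (51 min), Pioneer→Machine M4 (76 min), Cove→Machine M6 (190 min), Nimbus→Machine M3 (78 min), Umbra→Machine M7 (20 min) — total 51+76+190+78+20 = 415 min.
Min-entry greedy (repeatedly take the single cheapest remaining cell) gives 495 min, worse by 80.
Next-best assignment: Ridgeline→Machine M5, Pioneer→Machine M4, Cove→Machine M7, Nimbus→Machine M3, Umbra→Machine M6 = 483 min.
No other one-to-one assignment undercuts 415 min.

Minimum total: 415 min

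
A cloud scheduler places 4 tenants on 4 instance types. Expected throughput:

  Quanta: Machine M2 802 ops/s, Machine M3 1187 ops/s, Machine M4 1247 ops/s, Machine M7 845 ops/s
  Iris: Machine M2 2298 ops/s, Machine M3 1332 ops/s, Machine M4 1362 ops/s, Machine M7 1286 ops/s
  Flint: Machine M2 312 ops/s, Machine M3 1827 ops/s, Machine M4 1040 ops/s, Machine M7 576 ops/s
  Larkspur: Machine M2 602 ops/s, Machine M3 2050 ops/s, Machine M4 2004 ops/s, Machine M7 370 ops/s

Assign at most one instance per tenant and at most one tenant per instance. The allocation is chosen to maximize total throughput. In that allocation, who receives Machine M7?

Quanta receives Machine M7.

This is a one-to-one assignment (maximum-weight bipartite matching).
Optimal: Quanta→Machine M7 (845 ops/s), Iris→Machine M2 (2298 ops/s), Flint→Machine M3 (1827 ops/s), Larkspur→Machine M4 (2004 ops/s) — total 845+2298+1827+2004 = 6974 ops/s.
Next-best assignment: Quanta→Machine M7, Iris→Machine M2, Flint→Machine M4, Larkspur→Machine M3 = 6233 ops/s.
Quanta's own top instance is Machine M4 (1247 ops/s), but forcing Quanta→Machine M4 and reassigning the rest optimally gives only 6171 ops/s — worse by 803.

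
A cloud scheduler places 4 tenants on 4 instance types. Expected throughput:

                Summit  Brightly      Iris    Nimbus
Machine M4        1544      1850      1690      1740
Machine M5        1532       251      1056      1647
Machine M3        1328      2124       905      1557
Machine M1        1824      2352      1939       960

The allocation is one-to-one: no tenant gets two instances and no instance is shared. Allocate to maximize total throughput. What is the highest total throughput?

Max total: 7335 ops/s

Optimal: Summit→Machine M5 (1532 ops/s), Brightly→Machine M3 (2124 ops/s), Iris→Machine M1 (1939 ops/s), Nimbus→Machine M4 (1740 ops/s) — total 1532+2124+1939+1740 = 7335 ops/s.
Next-best assignment: Summit→Machine M1, Brightly→Machine M3, Iris→Machine M4, Nimbus→Machine M5 = 7285 ops/s.
Swapping Brightly↔Summit (Brightly→Machine M5 251 ops/s, Summit→Machine M3 1328 ops/s) loses 2077.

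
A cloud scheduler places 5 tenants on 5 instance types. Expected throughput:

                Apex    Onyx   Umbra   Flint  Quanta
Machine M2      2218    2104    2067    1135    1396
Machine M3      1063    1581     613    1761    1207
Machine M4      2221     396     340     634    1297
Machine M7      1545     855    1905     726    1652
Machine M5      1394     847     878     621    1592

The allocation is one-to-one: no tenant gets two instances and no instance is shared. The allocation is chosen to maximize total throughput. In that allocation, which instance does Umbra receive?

Umbra receives Machine M7.

Treat this as an assignment problem: match each tenant to one instance.
Optimal: Apex→Machine M4 (2221 ops/s), Onyx→Machine M2 (2104 ops/s), Umbra→Machine M7 (1905 ops/s), Flint→Machine M3 (1761 ops/s), Quanta→Machine M5 (1592 ops/s) — total 2221+2104+1905+1761+1592 = 9583 ops/s.
Column-greedy (each instance in turn goes to its best remaining tenant) gives 8028 ops/s, worse by 1555.
Next-best assignment: Apex→Machine M4, Onyx→Machine M2, Umbra→Machine M5, Flint→Machine M3, Quanta→Machine M7 = 8616 ops/s.
Checked against all permutations: 9583 ops/s is optimal.
Umbra's own top instance is Machine M2 (2067 ops/s), but forcing Umbra→Machine M2 and reassigning the rest optimally gives only 8548 ops/s — worse by 1035.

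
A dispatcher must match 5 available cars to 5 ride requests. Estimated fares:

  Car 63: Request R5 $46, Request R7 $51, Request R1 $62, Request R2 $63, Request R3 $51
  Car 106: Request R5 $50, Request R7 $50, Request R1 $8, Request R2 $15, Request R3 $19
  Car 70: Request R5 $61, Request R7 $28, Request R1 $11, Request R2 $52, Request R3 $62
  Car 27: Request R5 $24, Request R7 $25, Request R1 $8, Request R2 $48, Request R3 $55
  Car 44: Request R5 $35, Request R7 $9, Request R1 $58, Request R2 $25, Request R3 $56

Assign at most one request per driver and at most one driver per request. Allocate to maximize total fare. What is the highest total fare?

Max total: $287

Optimal: Car 63→Request R2 ($63), Car 106→Request R7 ($50), Car 70→Request R5 ($61), Car 27→Request R3 ($55), Car 44→Request R1 ($58) — total 63+50+61+55+58 = $287.
Max-entry greedy (repeatedly take the single best remaining cell) gives $258, worse by 29.
Next-best assignment: Car 63→Request R1, Car 106→Request R7, Car 70→Request R5, Car 27→Request R2, Car 44→Request R3 = $277.
No other one-to-one assignment exceeds $287.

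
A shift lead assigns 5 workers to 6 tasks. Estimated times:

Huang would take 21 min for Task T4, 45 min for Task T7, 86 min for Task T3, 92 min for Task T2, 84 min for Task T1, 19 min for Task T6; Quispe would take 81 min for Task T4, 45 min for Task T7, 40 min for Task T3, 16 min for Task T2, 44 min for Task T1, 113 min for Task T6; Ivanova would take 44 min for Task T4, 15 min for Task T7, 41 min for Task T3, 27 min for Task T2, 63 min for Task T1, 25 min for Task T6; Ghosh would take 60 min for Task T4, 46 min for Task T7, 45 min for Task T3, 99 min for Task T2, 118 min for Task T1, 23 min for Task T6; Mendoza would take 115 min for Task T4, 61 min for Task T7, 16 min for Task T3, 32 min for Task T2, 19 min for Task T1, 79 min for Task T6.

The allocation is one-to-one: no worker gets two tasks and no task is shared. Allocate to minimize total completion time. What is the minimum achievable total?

Minimum total: 91 min

Optimal: Huang→Task T4 (21 min), Quispe→Task T2 (16 min), Ivanova→Task T7 (15 min), Ghosh→Task T6 (23 min), Mendoza→Task T3 (16 min) — total 21+16+15+23+16 = 91 min.
Min-entry greedy (repeatedly take the single cheapest remaining cell) gives 126 min, worse by 35.
Next-best assignment: Huang→Task T4, Quispe→Task T2, Ivanova→Task T7, Ghosh→Task T6, Mendoza→Task T1 = 94 min.
No other one-to-one assignment undercuts 91 min.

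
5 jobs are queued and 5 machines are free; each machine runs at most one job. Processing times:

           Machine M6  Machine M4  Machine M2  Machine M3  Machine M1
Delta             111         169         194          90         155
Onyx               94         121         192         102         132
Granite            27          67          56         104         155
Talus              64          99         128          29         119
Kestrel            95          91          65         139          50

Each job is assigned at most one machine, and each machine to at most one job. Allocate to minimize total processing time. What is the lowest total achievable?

Min total: 367 min

Optimal: Delta→Machine M6 (111 min), Onyx→Machine M4 (121 min), Granite→Machine M2 (56 min), Talus→Machine M3 (29 min), Kestrel→Machine M1 (50 min) — total 111+121+56+29+50 = 367 min.
Column-greedy (each machine in turn goes to its cheapest remaining job) gives 468 min, worse by 101.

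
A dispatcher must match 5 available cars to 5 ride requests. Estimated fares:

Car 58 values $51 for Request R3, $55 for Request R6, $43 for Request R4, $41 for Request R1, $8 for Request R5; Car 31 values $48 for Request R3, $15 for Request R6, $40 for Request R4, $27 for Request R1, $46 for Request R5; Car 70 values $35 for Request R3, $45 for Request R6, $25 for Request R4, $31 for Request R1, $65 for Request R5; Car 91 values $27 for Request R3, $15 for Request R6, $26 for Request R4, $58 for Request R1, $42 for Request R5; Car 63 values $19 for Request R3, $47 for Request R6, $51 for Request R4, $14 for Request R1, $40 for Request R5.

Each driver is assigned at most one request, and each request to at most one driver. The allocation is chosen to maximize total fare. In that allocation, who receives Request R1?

Car 91 receives Request R1.

This is a one-to-one assignment (maximum-weight bipartite matching).
Optimal: Car 58→Request R6 ($55), Car 31→Request R3 ($48), Car 70→Request R5 ($65), Car 91→Request R1 ($58), Car 63→Request R4 ($51) — total 55+48+65+58+51 = $277.
Column-greedy (each request in turn goes to its best remaining driver) gives $261, worse by 16.
Swapping Car 31↔Car 70 (Car 31→Request R5 $46, Car 70→Request R3 $35) loses 32.
Checked against all permutations: $277 is optimal.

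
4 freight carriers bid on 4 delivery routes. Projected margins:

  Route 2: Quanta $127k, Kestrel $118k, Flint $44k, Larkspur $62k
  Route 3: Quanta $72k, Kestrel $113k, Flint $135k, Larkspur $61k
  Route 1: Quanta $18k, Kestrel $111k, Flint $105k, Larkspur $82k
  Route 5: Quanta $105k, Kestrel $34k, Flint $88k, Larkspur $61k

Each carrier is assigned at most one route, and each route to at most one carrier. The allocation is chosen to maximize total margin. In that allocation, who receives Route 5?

Quanta receives Route 5.

This is a one-to-one assignment (maximum-weight bipartite matching).
Optimal: Quanta→Route 5 ($105k), Kestrel→Route 2 ($118k), Flint→Route 3 ($135k), Larkspur→Route 1 ($82k) — total 105+118+135+82 = $440k.
Next-best assignment: Quanta→Route 2, Kestrel→Route 1, Flint→Route 3, Larkspur→Route 5 = $434k.
Swapping Flint↔Quanta (Flint→Route 5 $88k, Quanta→Route 3 $72k) loses 80.
No other one-to-one assignment exceeds $440k.
Quanta's own top route is Route 2 ($127k), but forcing Quanta→Route 2 and reassigning the rest optimally gives only $434k — worse by 6.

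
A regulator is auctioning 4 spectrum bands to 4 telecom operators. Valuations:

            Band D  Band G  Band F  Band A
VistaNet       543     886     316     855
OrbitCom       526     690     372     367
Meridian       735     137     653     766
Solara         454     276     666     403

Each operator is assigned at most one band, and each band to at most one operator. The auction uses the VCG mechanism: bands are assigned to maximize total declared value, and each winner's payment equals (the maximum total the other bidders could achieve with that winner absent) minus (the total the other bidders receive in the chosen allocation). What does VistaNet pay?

Efficient allocation: VistaNet→Band A ($855M), OrbitCom→Band G ($690M), Meridian→Band D ($735M), Solara→Band F ($666M); total welfare W = $2946M.
VistaNet receives Band A at value $855M, so the others get W − 855 = $2091M.
Without VistaNet: best allocation of the remaining 3 bidders over all 4 bands is OrbitCom→Band G ($690M), Meridian→Band A ($766M), Solara→Band F ($666M), total $2122M.
VCG payment = (others' best without VistaNet) − (others' welfare with VistaNet) = 2122 − 2091 = $31M.

VistaNet pays $31M.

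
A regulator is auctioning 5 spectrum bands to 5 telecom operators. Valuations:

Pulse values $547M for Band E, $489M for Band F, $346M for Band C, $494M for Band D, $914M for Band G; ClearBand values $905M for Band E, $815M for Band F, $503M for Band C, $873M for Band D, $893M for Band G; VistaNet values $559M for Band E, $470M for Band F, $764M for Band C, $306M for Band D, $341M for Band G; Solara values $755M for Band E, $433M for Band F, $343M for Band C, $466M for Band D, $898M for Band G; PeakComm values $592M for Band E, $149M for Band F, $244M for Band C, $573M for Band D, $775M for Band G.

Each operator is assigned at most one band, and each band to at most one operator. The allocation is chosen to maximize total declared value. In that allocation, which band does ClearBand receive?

ClearBand receives Band F.

Optimal: Pulse→Band G ($914M), ClearBand→Band F ($815M), VistaNet→Band C ($764M), Solara→Band E ($755M), PeakComm→Band D ($573M) — total 914+815+764+755+573 = $3821M.
Max-entry greedy (repeatedly take the single best remaining cell) gives $3589M, worse by 232.
Next-best assignment: Pulse→Band F, ClearBand→Band D, VistaNet→Band C, Solara→Band E, PeakComm→Band G = $3656M.
No other one-to-one assignment exceeds $3821M.
ClearBand's own top band is Band E ($905M), but forcing ClearBand→Band E and reassigning the rest optimally gives only $3629M — worse by 192.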